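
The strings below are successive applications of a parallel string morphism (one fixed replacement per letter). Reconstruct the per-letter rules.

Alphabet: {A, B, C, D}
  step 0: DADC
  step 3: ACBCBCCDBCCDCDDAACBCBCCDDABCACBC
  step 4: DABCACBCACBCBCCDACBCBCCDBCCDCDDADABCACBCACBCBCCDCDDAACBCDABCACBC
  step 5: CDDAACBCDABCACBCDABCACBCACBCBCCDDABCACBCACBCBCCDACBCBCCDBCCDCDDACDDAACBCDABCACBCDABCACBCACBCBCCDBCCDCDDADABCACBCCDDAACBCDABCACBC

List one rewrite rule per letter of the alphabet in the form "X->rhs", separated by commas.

A->DA, B->AC, C->BC, D->CD

  step 4 ⇒ step 5: DABCACBCACBCBCCDACBCBCCDBCCDCDDADABCACBCACBCBCCDCDDAACBCDABCACBC ⇒ CD·DA·AC·BC·DA·BC·AC·BC·DA·BC·AC·BC·AC·BC·BC·CD·DA·BC·AC·BC·AC·BC·BC·CD·AC·BC·BC·CD·BC·CD·CD·DA·CD·DA·AC·BC·DA·BC·AC·BC·DA·BC·AC·BC·AC·BC·BC·CD·BC·CD·CD·DA·DA·BC·AC·BC·CD·DA·AC·BC·DA·BC·AC·BC
    A ↦ DA
    B ↦ AC
    C ↦ BC
    D ↦ CD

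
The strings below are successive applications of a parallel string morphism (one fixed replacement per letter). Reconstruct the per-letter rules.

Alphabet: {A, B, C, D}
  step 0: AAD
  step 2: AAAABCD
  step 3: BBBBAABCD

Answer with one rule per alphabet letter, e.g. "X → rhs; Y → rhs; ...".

  step 2 ⇒ step 3: AAAABCD ⇒ B·B·B·B·AA·B·CD
    A ↦ B
    B ↦ AA
    C ↦ B
    D ↦ CD

A->B, B->AA, C->B, D->CD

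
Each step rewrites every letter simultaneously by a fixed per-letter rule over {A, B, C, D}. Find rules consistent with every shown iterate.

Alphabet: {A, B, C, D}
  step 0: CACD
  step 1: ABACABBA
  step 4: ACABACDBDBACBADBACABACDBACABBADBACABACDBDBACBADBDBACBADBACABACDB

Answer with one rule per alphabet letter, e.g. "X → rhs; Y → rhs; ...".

A->AC, B->DB, C->AB, D->BA

  step 0 ⇒ step 1: CACD ⇒ AB·AC·AB·BA
    A ↦ AC
    C ↦ AB
    D ↦ BA
    B ↦ DB  (constrained at step 1)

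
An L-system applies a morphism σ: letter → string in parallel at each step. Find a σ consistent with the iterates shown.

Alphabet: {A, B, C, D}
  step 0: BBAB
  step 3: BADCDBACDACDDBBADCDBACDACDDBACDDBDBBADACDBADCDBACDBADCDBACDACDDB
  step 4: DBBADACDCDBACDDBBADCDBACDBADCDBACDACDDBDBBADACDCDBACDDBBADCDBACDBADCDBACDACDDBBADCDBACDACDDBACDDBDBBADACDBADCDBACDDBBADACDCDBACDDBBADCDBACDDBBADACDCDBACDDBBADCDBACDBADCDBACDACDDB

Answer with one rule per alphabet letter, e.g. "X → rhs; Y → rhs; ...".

A->BAD, B->DB, C->CDB, D->ACD

  step 3 ⇒ step 4: BADCDBACDACDDBBADCDBACDACDDBACDDBDBBADACDBADCDBACDBADCDBACDACDDB ⇒ DB·BAD·ACD·CDB·ACD·DB·BAD·CDB·ACD·BAD·CDB·ACD·ACD·DB·DB·BAD·ACD·CDB·ACD·DB·BAD·CDB·ACD·BAD·CDB·ACD·ACD·DB·BAD·CDB·ACD·ACD·DB·ACD·DB·DB·BAD·ACD·BAD·CDB·ACD·DB·BAD·ACD·CDB·ACD·DB·BAD·CDB·ACD·DB·BAD·ACD·CDB·ACD·DB·BAD·CDB·ACD·BAD·CDB·ACD·ACD·DB
    A ↦ BAD
    B ↦ DB
    C ↦ CDB
    D ↦ ACD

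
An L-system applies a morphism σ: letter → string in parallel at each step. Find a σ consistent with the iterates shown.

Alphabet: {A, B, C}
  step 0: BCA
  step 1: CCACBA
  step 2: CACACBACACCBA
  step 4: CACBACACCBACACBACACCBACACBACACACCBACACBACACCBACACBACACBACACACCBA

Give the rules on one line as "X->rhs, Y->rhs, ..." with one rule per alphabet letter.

  step 1 ⇒ step 2: CCACBA ⇒ CA·CA·CBA·CA·C·CBA
    A ↦ CBA
    B ↦ C
    C ↦ CA

A->CBA, B->C, C->CA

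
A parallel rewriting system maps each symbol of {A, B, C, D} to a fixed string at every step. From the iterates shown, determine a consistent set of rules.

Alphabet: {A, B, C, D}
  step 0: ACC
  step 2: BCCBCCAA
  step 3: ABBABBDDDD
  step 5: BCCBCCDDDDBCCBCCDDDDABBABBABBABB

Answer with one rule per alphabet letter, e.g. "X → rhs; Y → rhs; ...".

A->DD, B->A, C->B, D->BCC

  step 2 ⇒ step 3: BCCBCCAA ⇒ A·B·B·A·B·B·DD·DD
    A ↦ DD
    B ↦ A
    C ↦ B
    D ↦ BCC  (constrained at step 3)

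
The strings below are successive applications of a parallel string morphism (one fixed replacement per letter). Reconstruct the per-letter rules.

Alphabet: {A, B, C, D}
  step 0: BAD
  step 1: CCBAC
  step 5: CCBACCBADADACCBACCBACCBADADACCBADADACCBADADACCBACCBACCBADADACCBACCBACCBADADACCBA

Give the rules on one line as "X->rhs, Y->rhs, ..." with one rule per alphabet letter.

A->CBA, B->C, C->DA, D->C

  step 0 ⇒ step 1: BAD ⇒ C·CBA·C
    A ↦ CBA
    B ↦ C
    D ↦ C
    C ↦ DA  (constrained at step 1)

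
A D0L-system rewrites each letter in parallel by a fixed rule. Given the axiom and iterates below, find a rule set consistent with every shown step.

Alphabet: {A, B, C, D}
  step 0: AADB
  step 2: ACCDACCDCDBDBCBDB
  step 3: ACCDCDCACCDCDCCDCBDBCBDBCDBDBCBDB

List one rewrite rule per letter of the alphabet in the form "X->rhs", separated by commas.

  step 2 ⇒ step 3: ACCDACCDCDBDBCBDB ⇒ AC·CD·CD·C·AC·CD·CD·C·CD·C·BDB·C·BDB·CD·BDB·C·BDB
    A ↦ AC
    B ↦ BDB
    C ↦ CD
    D ↦ C

A->AC, B->BDB, C->CD, D->C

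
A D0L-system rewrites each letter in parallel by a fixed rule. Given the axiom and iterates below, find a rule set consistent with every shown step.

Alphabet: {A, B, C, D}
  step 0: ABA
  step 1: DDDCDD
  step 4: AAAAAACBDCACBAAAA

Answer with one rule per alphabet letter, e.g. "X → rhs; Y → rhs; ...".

  step 0 ⇒ step 1: ABA ⇒ DD·DC·DD
    A ↦ DD
    B ↦ DC
    C ↦ CB  (constrained at step 1)
    D ↦ A  (constrained at step 1)

A->DD, B->DC, C->CB, D->A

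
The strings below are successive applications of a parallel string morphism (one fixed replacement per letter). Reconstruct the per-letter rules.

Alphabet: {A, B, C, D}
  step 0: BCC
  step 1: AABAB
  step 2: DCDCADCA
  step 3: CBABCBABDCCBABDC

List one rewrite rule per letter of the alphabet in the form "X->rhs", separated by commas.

A->DC, B->A, C->AB, D->CB

  step 2 ⇒ step 3: DCDCADCA ⇒ CB·AB·CB·AB·DC·CB·AB·DC
    A ↦ DC
    C ↦ AB
    D ↦ CB
  step 0 ⇒ step 1: BCC ⇒ A·AB·AB
    B ↦ A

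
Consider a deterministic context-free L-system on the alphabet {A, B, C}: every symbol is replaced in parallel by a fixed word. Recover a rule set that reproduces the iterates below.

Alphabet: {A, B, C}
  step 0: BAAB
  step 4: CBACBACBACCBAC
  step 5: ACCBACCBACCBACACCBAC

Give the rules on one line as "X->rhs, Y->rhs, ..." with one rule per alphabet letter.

A->B, B->C, C->AC

  step 4 ⇒ step 5: CBACBACBACCBAC ⇒ AC·C·B·AC·C·B·AC·C·B·AC·AC·C·B·AC
    A ↦ B
    B ↦ C
    C ↦ AC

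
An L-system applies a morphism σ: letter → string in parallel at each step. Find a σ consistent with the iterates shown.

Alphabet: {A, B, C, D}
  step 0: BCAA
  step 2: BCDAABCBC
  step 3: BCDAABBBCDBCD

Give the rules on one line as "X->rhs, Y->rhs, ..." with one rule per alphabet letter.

A->B, B->BC, C->D, D->AA

  step 2 ⇒ step 3: BCDAABCBC ⇒ BC·D·AA·B·B·BC·D·BC·D
    A ↦ B
    B ↦ BC
    C ↦ D
    D ↦ AA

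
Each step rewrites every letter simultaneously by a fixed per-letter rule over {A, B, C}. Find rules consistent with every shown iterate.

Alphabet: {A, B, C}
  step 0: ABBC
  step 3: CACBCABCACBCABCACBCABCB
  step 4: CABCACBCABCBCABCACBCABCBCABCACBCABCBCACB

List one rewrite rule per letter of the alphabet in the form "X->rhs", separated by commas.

  step 3 ⇒ step 4: CACBCABCACBCABCACBCABCB ⇒ CA·B·CA·CB·CA·B·CB·CA·B·CA·CB·CA·B·CB·CA·B·CA·CB·CA·B·CB·CA·CB
    A ↦ B
    B ↦ CB
    C ↦ CA

A->B, B->CB, C->CA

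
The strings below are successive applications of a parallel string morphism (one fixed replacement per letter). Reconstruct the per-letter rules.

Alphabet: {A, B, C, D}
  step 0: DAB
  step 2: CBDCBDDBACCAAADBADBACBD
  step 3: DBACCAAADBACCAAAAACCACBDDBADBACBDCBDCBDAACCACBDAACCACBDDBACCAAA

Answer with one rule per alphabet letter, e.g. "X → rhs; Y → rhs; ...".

A->CBD, B->CCA, C->DBA, D->AA

  step 2 ⇒ step 3: CBDCBDDBACCAAADBADBACBD ⇒ DBA·CCA·AA·DBA·CCA·AA·AA·CCA·CBD·DBA·DBA·CBD·CBD·CBD·AA·CCA·CBD·AA·CCA·CBD·DBA·CCA·AA
    A ↦ CBD
    B ↦ CCA
    C ↦ DBA
    D ↦ AA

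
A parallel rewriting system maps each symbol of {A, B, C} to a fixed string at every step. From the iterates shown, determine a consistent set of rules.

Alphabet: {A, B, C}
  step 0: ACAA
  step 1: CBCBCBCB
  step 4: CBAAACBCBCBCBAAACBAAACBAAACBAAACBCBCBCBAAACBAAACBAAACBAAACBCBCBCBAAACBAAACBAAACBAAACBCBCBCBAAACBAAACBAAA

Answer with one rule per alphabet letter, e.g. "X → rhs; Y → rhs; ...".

  step 0 ⇒ step 1: ACAA ⇒ CB·CB·CB·CB
    A ↦ CB
    C ↦ CB
    B ↦ AAA  (constrained at step 1)

A->CB, B->AAA, C->CB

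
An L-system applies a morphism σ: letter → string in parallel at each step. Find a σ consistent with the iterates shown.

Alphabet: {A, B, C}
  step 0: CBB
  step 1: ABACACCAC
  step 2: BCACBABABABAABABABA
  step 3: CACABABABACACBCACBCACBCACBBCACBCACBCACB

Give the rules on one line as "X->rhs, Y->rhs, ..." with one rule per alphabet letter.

A->B, B->CAC, C->ABA

  step 2 ⇒ step 3: BCACBABABABAABABABA ⇒ CAC·ABA·B·ABA·CAC·B·CAC·B·CAC·B·CAC·B·B·CAC·B·CAC·B·CAC·B
    A ↦ B
    B ↦ CAC
    C ↦ ABA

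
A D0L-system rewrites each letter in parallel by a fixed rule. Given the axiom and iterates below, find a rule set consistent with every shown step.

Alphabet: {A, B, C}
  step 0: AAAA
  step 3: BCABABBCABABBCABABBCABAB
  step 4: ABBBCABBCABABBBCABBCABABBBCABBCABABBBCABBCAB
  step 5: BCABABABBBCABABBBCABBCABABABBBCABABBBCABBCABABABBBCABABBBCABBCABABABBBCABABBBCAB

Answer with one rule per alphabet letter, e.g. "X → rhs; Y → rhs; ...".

A->BC, B->AB, C->B

  step 4 ⇒ step 5: ABBBCABBCABABBBCABBCABABBBCABBCABABBBCABBCAB ⇒ BC·AB·AB·AB·B·BC·AB·AB·B·BC·AB·BC·AB·AB·AB·B·BC·AB·AB·B·BC·AB·BC·AB·AB·AB·B·BC·AB·AB·B·BC·AB·BC·AB·AB·AB·B·BC·AB·AB·B·BC·AB
    A ↦ BC
    B ↦ AB
    C ↦ B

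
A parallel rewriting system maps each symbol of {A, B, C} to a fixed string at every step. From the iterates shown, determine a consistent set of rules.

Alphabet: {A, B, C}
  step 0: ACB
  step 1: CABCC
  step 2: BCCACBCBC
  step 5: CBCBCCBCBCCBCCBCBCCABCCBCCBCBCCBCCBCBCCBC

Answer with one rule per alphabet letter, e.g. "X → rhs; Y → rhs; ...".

  step 1 ⇒ step 2: CABCC ⇒ BC·CA·C·BC·BC
    A ↦ CA
    B ↦ C
    C ↦ BC

A->CA, B->C, C->BC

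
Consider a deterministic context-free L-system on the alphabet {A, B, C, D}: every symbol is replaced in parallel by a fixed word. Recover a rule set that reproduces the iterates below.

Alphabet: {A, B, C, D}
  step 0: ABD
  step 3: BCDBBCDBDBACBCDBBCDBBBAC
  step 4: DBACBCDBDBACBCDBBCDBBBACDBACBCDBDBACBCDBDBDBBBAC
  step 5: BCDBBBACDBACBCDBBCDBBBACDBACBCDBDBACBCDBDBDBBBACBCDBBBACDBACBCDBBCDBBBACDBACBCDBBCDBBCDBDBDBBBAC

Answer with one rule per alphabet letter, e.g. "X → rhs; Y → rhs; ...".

A->BB, B->DB, C->AC, D->BC

  step 4 ⇒ step 5: DBACBCDBDBACBCDBBCDBBBACDBACBCDBDBACBCDBDBDBBBAC ⇒ BC·DB·BB·AC·DB·AC·BC·DB·BC·DB·BB·AC·DB·AC·BC·DB·DB·AC·BC·DB·DB·DB·BB·AC·BC·DB·BB·AC·DB·AC·BC·DB·BC·DB·BB·AC·DB·AC·BC·DB·BC·DB·BC·DB·DB·DB·BB·AC
    A ↦ BB
    B ↦ DB
    C ↦ AC
    D ↦ BC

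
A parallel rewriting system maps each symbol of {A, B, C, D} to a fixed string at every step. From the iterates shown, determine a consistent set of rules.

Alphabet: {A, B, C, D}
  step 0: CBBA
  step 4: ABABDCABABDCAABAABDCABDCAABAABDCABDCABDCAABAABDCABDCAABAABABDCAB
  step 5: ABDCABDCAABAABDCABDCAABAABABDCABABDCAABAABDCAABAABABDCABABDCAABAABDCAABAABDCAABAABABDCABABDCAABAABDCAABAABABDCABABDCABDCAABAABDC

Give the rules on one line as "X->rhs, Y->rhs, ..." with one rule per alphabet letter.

A->AB, B->DC, C->BA, D->AA

  step 4 ⇒ step 5: ABABDCABABDCAABAABDCABDCAABAABDCABDCABDCAABAABDCABDCAABAABABDCAB ⇒ AB·DC·AB·DC·AA·BA·AB·DC·AB·DC·AA·BA·AB·AB·DC·AB·AB·DC·AA·BA·AB·DC·AA·BA·AB·AB·DC·AB·AB·DC·AA·BA·AB·DC·AA·BA·AB·DC·AA·BA·AB·AB·DC·AB·AB·DC·AA·BA·AB·DC·AA·BA·AB·AB·DC·AB·AB·DC·AB·DC·AA·BA·AB·DC
    A ↦ AB
    B ↦ DC
    C ↦ BA
    D ↦ AA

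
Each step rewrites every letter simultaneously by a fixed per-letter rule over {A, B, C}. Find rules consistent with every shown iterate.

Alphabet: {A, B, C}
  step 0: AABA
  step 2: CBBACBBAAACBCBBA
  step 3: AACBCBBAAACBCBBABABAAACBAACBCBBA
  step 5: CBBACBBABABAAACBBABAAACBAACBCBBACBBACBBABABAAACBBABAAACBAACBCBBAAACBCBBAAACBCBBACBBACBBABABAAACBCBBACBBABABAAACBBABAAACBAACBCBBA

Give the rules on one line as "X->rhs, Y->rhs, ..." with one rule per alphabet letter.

  step 2 ⇒ step 3: CBBACBBAAACBCBBA ⇒ AA·CB·CB·BA·AA·CB·CB·BA·BA·BA·AA·CB·AA·CB·CB·BA
    A ↦ BA
    B ↦ CB
    C ↦ AA

A->BA, B->CB, C->AA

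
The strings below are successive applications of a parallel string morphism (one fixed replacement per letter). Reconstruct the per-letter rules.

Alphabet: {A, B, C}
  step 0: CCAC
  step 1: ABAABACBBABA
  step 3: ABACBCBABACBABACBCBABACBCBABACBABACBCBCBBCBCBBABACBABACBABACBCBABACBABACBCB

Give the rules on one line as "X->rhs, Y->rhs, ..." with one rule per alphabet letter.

A->CBB, B->CB, C->ABA

  step 0 ⇒ step 1: CCAC ⇒ ABA·ABA·CBB·ABA
    A ↦ CBB
    C ↦ ABA
    B ↦ CB  (constrained at step 1)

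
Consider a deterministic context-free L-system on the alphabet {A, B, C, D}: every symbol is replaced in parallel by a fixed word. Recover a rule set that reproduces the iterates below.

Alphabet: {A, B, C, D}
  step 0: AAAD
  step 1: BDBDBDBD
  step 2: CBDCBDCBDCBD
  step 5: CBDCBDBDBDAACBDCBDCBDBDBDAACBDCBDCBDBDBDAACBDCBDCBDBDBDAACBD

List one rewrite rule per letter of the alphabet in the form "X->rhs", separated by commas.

  step 1 ⇒ step 2: BDBDBDBD ⇒ C·BD·C·BD·C·BD·C·BD
    B ↦ C
    D ↦ BD
  step 0 ⇒ step 1: AAAD ⇒ BD·BD·BD·BD
    A ↦ BD
    C ↦ AA  (constrained at step 2)

A->BD, B->C, C->AA, D->BD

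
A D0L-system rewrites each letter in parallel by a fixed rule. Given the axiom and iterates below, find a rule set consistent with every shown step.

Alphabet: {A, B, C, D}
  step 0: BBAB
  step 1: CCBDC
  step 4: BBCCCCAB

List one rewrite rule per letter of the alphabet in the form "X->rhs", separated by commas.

  step 0 ⇒ step 1: BBAB ⇒ C·C·BD·C
    A ↦ BD
    B ↦ C
    C ↦ B  (constrained at step 1)
    D ↦ CA  (constrained at step 1)

A->BD, B->C, C->B, D->CA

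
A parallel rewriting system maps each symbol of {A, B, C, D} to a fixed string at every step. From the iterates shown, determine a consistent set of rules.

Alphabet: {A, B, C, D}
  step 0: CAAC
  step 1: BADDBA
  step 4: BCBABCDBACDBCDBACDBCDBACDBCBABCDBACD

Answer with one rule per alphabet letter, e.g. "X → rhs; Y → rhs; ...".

  step 0 ⇒ step 1: CAAC ⇒ BA·D·D·BA
    A ↦ D
    C ↦ BA
    B ↦ BC  (constrained at step 1)
    D ↦ CD  (constrained at step 1)

A->D, B->BC, C->BA, D->CD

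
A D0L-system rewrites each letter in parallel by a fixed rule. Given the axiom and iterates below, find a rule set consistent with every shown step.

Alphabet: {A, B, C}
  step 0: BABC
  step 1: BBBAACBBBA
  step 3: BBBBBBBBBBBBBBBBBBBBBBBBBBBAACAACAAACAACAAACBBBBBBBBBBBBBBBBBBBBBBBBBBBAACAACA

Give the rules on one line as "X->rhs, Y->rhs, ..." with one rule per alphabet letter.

A->AAC, B->BBB, C->A

  step 0 ⇒ step 1: BABC ⇒ BBB·AAC·BBB·A
    A ↦ AAC
    B ↦ BBB
    C ↦ A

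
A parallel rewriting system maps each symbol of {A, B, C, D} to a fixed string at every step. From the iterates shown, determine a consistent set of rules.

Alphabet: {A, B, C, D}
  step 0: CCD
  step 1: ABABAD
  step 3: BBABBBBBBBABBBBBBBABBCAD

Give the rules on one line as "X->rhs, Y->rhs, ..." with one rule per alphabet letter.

A->BC, B->BB, C->AB, D->AD

  step 0 ⇒ step 1: CCD ⇒ AB·AB·AD
    C ↦ AB
    D ↦ AD
    A ↦ BC  (constrained at step 1)
    B ↦ BB  (constrained at step 1)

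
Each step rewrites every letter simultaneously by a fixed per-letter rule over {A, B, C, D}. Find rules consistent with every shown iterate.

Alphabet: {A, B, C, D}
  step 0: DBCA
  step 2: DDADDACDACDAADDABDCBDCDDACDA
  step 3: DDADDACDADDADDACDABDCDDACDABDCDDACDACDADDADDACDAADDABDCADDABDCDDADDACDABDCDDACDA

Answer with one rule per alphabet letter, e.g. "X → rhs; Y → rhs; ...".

A->CDA, B->A, C->BDC, D->DDA

  step 2 ⇒ step 3: DDADDACDACDAADDABDCBDCDDACDA ⇒ DDA·DDA·CDA·DDA·DDA·CDA·BDC·DDA·CDA·BDC·DDA·CDA·CDA·DDA·DDA·CDA·A·DDA·BDC·A·DDA·BDC·DDA·DDA·CDA·BDC·DDA·CDA
    A ↦ CDA
    B ↦ A
    C ↦ BDC
    D ↦ DDA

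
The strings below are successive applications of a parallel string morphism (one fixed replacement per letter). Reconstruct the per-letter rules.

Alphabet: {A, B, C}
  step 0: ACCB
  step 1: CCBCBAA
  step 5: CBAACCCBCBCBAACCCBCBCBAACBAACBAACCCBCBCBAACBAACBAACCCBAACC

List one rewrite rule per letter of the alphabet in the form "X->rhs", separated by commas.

  step 0 ⇒ step 1: ACCB ⇒ C·CB·CB·AA
    A ↦ C
    B ↦ AA
    C ↦ CB

A->C, B->AA, C->CB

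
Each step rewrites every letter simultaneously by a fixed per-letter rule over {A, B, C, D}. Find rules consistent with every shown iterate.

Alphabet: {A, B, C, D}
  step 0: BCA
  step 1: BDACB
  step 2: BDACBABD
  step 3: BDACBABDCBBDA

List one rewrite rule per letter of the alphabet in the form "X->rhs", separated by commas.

A->CB, B->BD, C->A, D->A

  step 2 ⇒ step 3: BDACBABD ⇒ BD·A·CB·A·BD·CB·BD·A
    A ↦ CB
    B ↦ BD
    C ↦ A
    D ↦ A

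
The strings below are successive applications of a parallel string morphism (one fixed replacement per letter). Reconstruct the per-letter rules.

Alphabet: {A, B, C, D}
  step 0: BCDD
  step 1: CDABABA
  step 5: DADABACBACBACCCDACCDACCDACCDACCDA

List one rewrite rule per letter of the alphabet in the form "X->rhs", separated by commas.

  step 0 ⇒ step 1: BCDD ⇒ C·DA·BA·BA
    B ↦ C
    C ↦ DA
    D ↦ BA
    A ↦ C  (constrained at step 1)

A->C, B->C, C->DA, D->BA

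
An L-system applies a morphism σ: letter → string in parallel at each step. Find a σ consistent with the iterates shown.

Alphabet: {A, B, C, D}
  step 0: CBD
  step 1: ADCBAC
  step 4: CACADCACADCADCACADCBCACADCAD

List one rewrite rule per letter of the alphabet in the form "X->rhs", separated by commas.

  step 0 ⇒ step 1: CBD ⇒ AD·CB·AC
    B ↦ CB
    C ↦ AD
    D ↦ AC
    A ↦ C  (constrained at step 1)

A->C, B->CB, C->AD, D->AC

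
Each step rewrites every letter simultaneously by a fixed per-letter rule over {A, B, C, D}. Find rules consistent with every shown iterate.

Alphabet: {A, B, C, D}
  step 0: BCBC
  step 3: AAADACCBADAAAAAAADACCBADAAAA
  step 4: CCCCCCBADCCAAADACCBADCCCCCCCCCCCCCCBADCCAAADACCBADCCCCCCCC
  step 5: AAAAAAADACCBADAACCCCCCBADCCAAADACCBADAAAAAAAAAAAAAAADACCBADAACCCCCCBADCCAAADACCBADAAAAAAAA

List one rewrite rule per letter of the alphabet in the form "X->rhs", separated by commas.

  step 4 ⇒ step 5: CCCCCCBADCCAAADACCBADCCCCCCCCCCCCCCBADCCAAADACCBADCCCCCCCC ⇒ A·A·A·A·A·A·ADA·CC·BAD·A·A·CC·CC·CC·BAD·CC·A·A·ADA·CC·BAD·A·A·A·A·A·A·A·A·A·A·A·A·A·A·ADA·CC·BAD·A·A·CC·CC·CC·BAD·CC·A·A·ADA·CC·BAD·A·A·A·A·A·A·A·A
    A ↦ CC
    B ↦ ADA
    C ↦ A
    D ↦ BAD

A->CC, B->ADA, C->A, D->BAD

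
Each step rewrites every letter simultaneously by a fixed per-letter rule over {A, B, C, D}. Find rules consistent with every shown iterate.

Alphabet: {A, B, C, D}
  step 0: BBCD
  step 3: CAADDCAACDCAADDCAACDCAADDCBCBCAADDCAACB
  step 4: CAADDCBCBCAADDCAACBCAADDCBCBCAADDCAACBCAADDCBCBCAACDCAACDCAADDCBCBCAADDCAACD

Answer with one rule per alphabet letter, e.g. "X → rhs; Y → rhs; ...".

  step 3 ⇒ step 4: CAADDCAACDCAADDCAACDCAADDCBCBCAADDCAACB ⇒ CAA·D·D·CB·CB·CAA·D·D·CAA·CB·CAA·D·D·CB·CB·CAA·D·D·CAA·CB·CAA·D·D·CB·CB·CAA·CD·CAA·CD·CAA·D·D·CB·CB·CAA·D·D·CAA·CD
    A ↦ D
    B ↦ CD
    C ↦ CAA
    D ↦ CB

A->D, B->CD, C->CAA, D->CB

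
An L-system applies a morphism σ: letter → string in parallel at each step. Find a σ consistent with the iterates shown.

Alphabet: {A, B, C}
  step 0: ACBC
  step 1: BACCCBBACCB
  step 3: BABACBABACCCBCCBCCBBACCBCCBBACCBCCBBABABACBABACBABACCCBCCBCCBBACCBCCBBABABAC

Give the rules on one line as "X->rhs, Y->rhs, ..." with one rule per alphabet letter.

  step 0 ⇒ step 1: ACBC ⇒ BAC·CCB·BA·CCB
    A ↦ BAC
    B ↦ BA
    C ↦ CCB

A->BAC, B->BA, C->CCB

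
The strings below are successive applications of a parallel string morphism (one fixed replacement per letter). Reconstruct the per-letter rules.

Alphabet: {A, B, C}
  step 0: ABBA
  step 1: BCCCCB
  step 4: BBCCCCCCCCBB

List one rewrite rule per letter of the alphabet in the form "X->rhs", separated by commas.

  step 0 ⇒ step 1: ABBA ⇒ B·CC·CC·B
    A ↦ B
    B ↦ CC
    C ↦ A  (constrained at step 1)

A->B, B->CC, C->A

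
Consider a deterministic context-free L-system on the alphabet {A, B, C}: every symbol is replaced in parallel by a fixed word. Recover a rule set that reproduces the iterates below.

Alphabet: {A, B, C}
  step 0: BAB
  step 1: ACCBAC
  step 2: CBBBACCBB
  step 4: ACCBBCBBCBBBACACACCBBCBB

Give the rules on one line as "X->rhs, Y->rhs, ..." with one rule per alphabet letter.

  step 1 ⇒ step 2: ACCBAC ⇒ CB·B·B·AC·CB·B
    A ↦ CB
    B ↦ AC
    C ↦ B

A->CB, B->AC, C->B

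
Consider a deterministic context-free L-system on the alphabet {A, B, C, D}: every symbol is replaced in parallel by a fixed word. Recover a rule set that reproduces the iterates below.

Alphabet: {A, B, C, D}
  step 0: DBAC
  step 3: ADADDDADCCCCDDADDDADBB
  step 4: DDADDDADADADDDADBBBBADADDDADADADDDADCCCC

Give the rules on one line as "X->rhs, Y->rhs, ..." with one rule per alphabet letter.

  step 3 ⇒ step 4: ADADDDADCCCCDDADDDADBB ⇒ DD·AD·DD·AD·AD·AD·DD·AD·B·B·B·B·AD·AD·DD·AD·AD·AD·DD·AD·CC·CC
    A ↦ DD
    B ↦ CC
    C ↦ B
    D ↦ AD

A->DD, B->CC, C->B, D->AD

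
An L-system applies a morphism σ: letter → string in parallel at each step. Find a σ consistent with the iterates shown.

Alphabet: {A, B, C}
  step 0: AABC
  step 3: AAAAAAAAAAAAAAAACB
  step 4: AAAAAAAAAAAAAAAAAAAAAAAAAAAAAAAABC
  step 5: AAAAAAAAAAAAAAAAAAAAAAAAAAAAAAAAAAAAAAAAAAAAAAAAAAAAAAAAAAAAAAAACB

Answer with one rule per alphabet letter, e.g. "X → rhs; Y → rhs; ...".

  step 4 ⇒ step 5: AAAAAAAAAAAAAAAAAAAAAAAAAAAAAAAABC ⇒ AA·AA·AA·AA·AA·AA·AA·AA·AA·AA·AA·AA·AA·AA·AA·AA·AA·AA·AA·AA·AA·AA·AA·AA·AA·AA·AA·AA·AA·AA·AA·AA·C·B
    A ↦ AA
    B ↦ C
    C ↦ B

A->AA, B->C, C->B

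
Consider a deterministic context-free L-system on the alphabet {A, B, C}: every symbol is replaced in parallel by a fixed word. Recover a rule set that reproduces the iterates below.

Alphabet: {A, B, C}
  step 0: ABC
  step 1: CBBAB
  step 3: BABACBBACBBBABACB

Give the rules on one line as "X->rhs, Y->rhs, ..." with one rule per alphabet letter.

A->CB, B->BA, C->B

  step 0 ⇒ step 1: ABC ⇒ CB·BA·B
    A ↦ CB
    B ↦ BA
    C ↦ B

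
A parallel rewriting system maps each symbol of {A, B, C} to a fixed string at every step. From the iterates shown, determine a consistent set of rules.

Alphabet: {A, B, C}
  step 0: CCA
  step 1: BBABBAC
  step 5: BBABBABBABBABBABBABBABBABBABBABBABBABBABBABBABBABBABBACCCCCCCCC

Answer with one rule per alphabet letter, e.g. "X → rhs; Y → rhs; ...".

A->C, B->C, C->BBA

  step 0 ⇒ step 1: CCA ⇒ BBA·BBA·C
    A ↦ C
    C ↦ BBA
    B ↦ C  (constrained at step 1)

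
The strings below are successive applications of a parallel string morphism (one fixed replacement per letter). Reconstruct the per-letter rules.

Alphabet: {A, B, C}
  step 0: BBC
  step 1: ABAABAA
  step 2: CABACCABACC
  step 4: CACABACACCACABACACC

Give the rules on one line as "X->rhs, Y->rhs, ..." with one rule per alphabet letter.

  step 1 ⇒ step 2: ABAABAA ⇒ C·ABA·C·C·ABA·C·C
    A ↦ C
    B ↦ ABA
  step 0 ⇒ step 1: BBC ⇒ ABA·ABA·A
    C ↦ A

A->C, B->ABA, C->A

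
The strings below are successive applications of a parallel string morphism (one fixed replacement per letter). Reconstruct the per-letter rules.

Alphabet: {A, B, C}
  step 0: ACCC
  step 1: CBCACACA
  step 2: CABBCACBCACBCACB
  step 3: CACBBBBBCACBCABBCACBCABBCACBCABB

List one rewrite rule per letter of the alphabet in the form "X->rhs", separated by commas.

A->CB, B->BB, C->CA

  step 2 ⇒ step 3: CABBCACBCACBCACB ⇒ CA·CB·BB·BB·CA·CB·CA·BB·CA·CB·CA·BB·CA·CB·CA·BB
    A ↦ CB
    B ↦ BB
    C ↦ CA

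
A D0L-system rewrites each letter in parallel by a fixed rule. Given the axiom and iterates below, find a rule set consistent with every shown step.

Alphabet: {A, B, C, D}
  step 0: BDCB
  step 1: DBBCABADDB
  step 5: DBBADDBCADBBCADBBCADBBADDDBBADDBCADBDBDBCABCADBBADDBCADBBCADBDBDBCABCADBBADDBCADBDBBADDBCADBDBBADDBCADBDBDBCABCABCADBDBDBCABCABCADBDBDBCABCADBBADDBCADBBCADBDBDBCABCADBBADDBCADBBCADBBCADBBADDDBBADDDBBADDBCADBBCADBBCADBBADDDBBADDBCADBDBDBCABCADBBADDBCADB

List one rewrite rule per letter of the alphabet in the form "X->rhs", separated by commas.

A->D, B->DB, C->BAD, D->BCA

  step 0 ⇒ step 1: BDCB ⇒ DB·BCA·BAD·DB
    B ↦ DB
    C ↦ BAD
    D ↦ BCA
    A ↦ D  (constrained at step 1)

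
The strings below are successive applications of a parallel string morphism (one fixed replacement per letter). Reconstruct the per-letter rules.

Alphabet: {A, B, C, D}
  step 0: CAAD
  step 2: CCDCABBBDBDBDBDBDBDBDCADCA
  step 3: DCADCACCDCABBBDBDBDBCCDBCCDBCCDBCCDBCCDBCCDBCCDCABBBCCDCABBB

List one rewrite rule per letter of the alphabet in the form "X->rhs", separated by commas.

  step 2 ⇒ step 3: CCDCABBBDBDBDBDBDBDBDCADCA ⇒ DCA·DCA·CC·DCA·BBB·DB·DB·DB·CC·DB·CC·DB·CC·DB·CC·DB·CC·DB·CC·DB·CC·DCA·BBB·CC·DCA·BBB
    A ↦ BBB
    B ↦ DB
    C ↦ DCA
    D ↦ CC

A->BBB, B->DB, C->DCA, D->CC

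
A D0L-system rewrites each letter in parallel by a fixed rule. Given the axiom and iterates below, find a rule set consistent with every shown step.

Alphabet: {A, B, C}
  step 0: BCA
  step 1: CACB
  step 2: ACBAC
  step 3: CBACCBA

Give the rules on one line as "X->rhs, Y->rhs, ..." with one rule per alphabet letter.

A->CB, B->C, C->A

  step 2 ⇒ step 3: ACBAC ⇒ CB·A·C·CB·A
    A ↦ CB
    B ↦ C
    C ↦ A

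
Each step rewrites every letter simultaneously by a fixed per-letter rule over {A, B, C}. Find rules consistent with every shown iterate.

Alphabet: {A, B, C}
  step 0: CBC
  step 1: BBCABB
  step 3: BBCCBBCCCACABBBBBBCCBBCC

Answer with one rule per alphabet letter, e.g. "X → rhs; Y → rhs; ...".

  step 0 ⇒ step 1: CBC ⇒ BB·CA·BB
    B ↦ CA
    C ↦ BB
    A ↦ CC  (constrained at step 1)

A->CC, B->CA, C->BB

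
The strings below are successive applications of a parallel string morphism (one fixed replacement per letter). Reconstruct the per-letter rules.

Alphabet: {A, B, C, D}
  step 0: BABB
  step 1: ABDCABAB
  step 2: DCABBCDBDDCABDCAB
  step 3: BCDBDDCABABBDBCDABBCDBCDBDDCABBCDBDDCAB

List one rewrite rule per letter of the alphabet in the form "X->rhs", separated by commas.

A->DC, B->AB, C->BD, D->BCD

  step 2 ⇒ step 3: DCABBCDBDDCABDCAB ⇒ BCD·BD·DC·AB·AB·BD·BCD·AB·BCD·BCD·BD·DC·AB·BCD·BD·DC·AB
    A ↦ DC
    B ↦ AB
    C ↦ BD
    D ↦ BCD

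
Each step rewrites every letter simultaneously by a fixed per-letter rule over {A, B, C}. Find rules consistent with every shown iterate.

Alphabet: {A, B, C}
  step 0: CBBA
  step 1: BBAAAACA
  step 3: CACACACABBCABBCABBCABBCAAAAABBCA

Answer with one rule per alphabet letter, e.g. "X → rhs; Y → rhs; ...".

  step 0 ⇒ step 1: CBBA ⇒ BB·AA·AA·CA
    A ↦ CA
    B ↦ AA
    C ↦ BB

A->CA, B->AA, C->BB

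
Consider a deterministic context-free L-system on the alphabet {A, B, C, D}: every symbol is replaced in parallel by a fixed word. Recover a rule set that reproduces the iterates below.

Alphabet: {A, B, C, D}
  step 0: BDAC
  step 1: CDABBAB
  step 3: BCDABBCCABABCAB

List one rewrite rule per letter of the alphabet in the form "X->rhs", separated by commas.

A->B, B->C, C->AB, D->DAB

  step 0 ⇒ step 1: BDAC ⇒ C·DAB·B·AB
    A ↦ B
    B ↦ C
    C ↦ AB
    D ↦ DAB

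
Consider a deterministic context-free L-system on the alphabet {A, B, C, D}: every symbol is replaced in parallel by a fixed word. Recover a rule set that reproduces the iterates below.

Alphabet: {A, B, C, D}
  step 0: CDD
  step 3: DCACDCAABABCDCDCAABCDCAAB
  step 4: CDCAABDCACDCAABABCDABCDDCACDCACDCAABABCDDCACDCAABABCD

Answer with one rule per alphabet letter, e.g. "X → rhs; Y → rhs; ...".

A->AB, B->CD, C->DCA, D->C

  step 3 ⇒ step 4: DCACDCAABABCDCDCAABCDCAAB ⇒ C·DCA·AB·DCA·C·DCA·AB·AB·CD·AB·CD·DCA·C·DCA·C·DCA·AB·AB·CD·DCA·C·DCA·AB·AB·CD
    A ↦ AB
    B ↦ CD
    C ↦ DCA
    D ↦ C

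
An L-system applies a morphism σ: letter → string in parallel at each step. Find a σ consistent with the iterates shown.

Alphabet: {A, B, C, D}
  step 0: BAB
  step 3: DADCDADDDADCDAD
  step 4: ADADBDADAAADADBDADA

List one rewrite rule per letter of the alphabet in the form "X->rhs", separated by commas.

A->D, B->DCD, C->DBD, D->A

  step 3 ⇒ step 4: DADCDADDDADCDAD ⇒ A·D·A·DBD·A·D·A·A·A·D·A·DBD·A·D·A
    A ↦ D
    C ↦ DBD
    D ↦ A
    B ↦ DCD  (constrained at step 0)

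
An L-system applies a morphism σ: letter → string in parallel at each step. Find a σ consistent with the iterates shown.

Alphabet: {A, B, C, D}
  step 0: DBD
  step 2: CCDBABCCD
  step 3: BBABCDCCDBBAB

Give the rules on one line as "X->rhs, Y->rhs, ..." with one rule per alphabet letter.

A->C, B->CD, C->B, D->AB

  step 2 ⇒ step 3: CCDBABCCD ⇒ B·B·AB·CD·C·CD·B·B·AB
    A ↦ C
    B ↦ CD
    C ↦ B
    D ↦ AB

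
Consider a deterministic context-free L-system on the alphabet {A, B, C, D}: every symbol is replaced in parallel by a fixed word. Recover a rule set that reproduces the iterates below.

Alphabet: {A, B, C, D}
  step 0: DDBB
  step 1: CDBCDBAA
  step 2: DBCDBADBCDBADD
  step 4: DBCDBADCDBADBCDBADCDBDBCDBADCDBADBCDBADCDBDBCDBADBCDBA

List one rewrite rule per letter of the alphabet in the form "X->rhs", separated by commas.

  step 1 ⇒ step 2: CDBCDBAA ⇒ DB·CDB·A·DB·CDB·A·D·D
    A ↦ D
    B ↦ A
    C ↦ DB
    D ↦ CDB

A->D, B->A, C->DB, D->CDB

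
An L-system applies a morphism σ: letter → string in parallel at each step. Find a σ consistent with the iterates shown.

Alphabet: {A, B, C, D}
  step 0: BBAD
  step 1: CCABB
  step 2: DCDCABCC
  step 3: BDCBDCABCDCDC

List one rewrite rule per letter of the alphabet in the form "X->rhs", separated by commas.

A->AB, B->C, C->DC, D->B

  step 2 ⇒ step 3: DCDCABCC ⇒ B·DC·B·DC·AB·C·DC·DC
    A ↦ AB
    B ↦ C
    C ↦ DC
    D ↦ B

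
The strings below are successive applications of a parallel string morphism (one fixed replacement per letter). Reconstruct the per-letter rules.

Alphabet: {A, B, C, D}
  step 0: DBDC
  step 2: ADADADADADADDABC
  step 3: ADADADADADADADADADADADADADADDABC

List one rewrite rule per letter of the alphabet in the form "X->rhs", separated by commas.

  step 2 ⇒ step 3: ADADADADADADDABC ⇒ AD·AD·AD·AD·AD·AD·AD·AD·AD·AD·AD·AD·AD·AD·DA·BC
    A ↦ AD
    B ↦ DA
    C ↦ BC
    D ↦ AD

A->AD, B->DA, C->BC, D->AD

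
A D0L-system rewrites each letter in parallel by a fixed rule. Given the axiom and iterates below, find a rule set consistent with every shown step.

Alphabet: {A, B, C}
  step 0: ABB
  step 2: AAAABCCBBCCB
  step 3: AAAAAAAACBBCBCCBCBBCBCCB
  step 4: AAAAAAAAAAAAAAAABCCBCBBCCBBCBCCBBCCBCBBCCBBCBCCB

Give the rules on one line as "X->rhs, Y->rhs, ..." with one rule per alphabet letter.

  step 3 ⇒ step 4: AAAAAAAACBBCBCCBCBBCBCCB ⇒ AA·AA·AA·AA·AA·AA·AA·AA·BC·CB·CB·BC·CB·BC·BC·CB·BC·CB·CB·BC·CB·BC·BC·CB
    A ↦ AA
    B ↦ CB
    C ↦ BC

A->AA, B->CB, C->BC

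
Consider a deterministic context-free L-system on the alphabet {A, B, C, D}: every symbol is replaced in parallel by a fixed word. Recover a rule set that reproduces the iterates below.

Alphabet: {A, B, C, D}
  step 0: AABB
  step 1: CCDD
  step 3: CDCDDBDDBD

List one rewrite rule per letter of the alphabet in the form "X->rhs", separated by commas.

  step 0 ⇒ step 1: AABB ⇒ C·C·D·D
    A ↦ C
    B ↦ D
    C ↦ AB  (constrained at step 1)
    D ↦ BD  (constrained at step 1)

A->C, B->D, C->AB, D->BD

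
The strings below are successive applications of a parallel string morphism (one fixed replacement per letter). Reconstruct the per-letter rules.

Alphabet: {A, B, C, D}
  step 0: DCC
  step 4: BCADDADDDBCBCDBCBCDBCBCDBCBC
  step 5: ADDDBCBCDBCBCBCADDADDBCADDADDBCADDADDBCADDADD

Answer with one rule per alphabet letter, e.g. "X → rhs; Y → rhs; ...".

A->D, B->A, C->DD, D->BC

  step 4 ⇒ step 5: BCADDADDDBCBCDBCBCDBCBCDBCBC ⇒ A·DD·D·BC·BC·D·BC·BC·BC·A·DD·A·DD·BC·A·DD·A·DD·BC·A·DD·A·DD·BC·A·DD·A·DD
    A ↦ D
    B ↦ A
    C ↦ DD
    D ↦ BC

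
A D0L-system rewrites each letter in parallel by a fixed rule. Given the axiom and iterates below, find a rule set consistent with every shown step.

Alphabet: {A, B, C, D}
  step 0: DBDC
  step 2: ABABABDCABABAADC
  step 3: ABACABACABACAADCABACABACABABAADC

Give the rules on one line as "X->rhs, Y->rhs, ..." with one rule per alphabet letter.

  step 2 ⇒ step 3: ABABABDCABABAADC ⇒ AB·AC·AB·AC·AB·AC·AA·DC·AB·AC·AB·AC·AB·AB·AA·DC
    A ↦ AB
    B ↦ AC
    C ↦ DC
    D ↦ AA

A->AB, B->AC, C->DC, D->AA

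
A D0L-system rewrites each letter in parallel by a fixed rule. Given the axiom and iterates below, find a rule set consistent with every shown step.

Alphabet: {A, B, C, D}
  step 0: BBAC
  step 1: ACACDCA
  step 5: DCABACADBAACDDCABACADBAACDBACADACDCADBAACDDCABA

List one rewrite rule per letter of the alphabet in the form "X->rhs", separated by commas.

A->D, B->AC, C->CA, D->BA

  step 0 ⇒ step 1: BBAC ⇒ AC·AC·D·CA
    A ↦ D
    B ↦ AC
    C ↦ CA
    D ↦ BA  (constrained at step 1)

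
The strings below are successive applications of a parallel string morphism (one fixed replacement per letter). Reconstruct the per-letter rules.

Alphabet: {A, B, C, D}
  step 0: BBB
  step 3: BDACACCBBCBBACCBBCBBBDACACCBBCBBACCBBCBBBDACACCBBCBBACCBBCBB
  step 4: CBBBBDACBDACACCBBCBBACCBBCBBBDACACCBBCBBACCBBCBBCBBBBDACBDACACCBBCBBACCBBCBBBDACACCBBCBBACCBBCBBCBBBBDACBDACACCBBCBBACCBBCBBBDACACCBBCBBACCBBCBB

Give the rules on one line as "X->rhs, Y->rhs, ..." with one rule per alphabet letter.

  step 3 ⇒ step 4: BDACACCBBCBBACCBBCBBBDACACCBBCBBACCBBCBBBDACACCBBCBBACCBBCBB ⇒ CBB·B·BD·AC·BD·AC·AC·CBB·CBB·AC·CBB·CBB·BD·AC·AC·CBB·CBB·AC·CBB·CBB·CBB·B·BD·AC·BD·AC·AC·CBB·CBB·AC·CBB·CBB·BD·AC·AC·CBB·CBB·AC·CBB·CBB·CBB·B·BD·AC·BD·AC·AC·CBB·CBB·AC·CBB·CBB·BD·AC·AC·CBB·CBB·AC·CBB·CBB
    A ↦ BD
    B ↦ CBB
    C ↦ AC
    D ↦ B

A->BD, B->CBB, C->AC, D->B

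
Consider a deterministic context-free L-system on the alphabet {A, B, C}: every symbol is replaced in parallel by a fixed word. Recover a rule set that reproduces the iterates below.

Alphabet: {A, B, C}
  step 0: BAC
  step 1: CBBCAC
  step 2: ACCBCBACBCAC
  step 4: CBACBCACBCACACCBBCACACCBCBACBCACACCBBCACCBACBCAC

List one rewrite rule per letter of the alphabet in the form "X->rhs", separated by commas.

A->BC, B->CB, C->AC

  step 1 ⇒ step 2: CBBCAC ⇒ AC·CB·CB·AC·BC·AC
    A ↦ BC
    B ↦ CB
    C ↦ AC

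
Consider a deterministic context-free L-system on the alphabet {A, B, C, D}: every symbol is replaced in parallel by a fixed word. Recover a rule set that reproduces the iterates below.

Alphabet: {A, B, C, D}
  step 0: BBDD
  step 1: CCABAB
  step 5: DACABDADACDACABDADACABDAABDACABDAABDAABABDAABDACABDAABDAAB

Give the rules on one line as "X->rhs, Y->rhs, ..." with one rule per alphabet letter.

A->DA, B->C, C->AB, D->AB

  step 0 ⇒ step 1: BBDD ⇒ C·C·AB·AB
    B ↦ C
    D ↦ AB
    A ↦ DA  (constrained at step 1)
    C ↦ AB  (constrained at step 1)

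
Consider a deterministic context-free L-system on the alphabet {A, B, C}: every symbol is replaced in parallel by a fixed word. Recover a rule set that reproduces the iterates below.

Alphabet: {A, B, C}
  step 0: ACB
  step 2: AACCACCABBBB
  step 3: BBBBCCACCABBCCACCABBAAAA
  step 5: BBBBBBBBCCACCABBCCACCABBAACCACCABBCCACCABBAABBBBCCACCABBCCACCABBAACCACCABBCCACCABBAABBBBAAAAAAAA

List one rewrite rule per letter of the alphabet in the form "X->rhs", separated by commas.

  step 2 ⇒ step 3: AACCACCABBBB ⇒ BB·BB·CCA·CCA·BB·CCA·CCA·BB·A·A·A·A
    A ↦ BB
    B ↦ A
    C ↦ CCA

A->BB, B->A, C->CCA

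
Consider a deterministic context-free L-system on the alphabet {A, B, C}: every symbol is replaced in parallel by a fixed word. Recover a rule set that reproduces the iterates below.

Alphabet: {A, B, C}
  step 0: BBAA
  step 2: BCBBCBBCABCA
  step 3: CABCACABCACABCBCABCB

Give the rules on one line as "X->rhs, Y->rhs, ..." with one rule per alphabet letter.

  step 2 ⇒ step 3: BCBBCBBCABCA ⇒ CA·B·CA·CA·B·CA·CA·B·CB·CA·B·CB
    A ↦ CB
    B ↦ CA
    C ↦ B

A->CB, B->CA, C->B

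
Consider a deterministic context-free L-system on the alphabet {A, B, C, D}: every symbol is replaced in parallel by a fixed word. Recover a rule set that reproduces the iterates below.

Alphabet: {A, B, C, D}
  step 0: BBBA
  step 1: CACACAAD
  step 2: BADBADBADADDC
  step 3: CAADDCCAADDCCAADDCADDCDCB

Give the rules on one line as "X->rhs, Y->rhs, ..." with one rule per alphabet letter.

A->AD, B->CA, C->B, D->DC

  step 2 ⇒ step 3: BADBADBADADDC ⇒ CA·AD·DC·CA·AD·DC·CA·AD·DC·AD·DC·DC·B
    A ↦ AD
    B ↦ CA
    C ↦ B
    D ↦ DC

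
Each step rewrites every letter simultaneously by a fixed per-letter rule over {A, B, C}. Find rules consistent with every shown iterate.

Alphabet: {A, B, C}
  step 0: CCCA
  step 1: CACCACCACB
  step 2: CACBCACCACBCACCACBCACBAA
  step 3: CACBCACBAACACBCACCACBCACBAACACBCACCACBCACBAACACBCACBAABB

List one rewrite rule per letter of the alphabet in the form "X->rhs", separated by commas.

A->B, B->BAA, C->CAC

  step 2 ⇒ step 3: CACBCACCACBCACCACBCACBAA ⇒ CAC·B·CAC·BAA·CAC·B·CAC·CAC·B·CAC·BAA·CAC·B·CAC·CAC·B·CAC·BAA·CAC·B·CAC·BAA·B·B
    A ↦ B
    B ↦ BAA
    C ↦ CAC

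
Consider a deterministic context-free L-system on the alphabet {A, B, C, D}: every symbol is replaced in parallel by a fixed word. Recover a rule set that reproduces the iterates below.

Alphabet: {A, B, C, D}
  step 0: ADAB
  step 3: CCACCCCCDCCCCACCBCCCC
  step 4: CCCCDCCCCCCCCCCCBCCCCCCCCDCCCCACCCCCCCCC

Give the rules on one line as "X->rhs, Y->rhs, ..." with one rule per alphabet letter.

A->D, B->AC, C->CC, D->CB

  step 3 ⇒ step 4: CCACCCCCDCCCCACCBCCCC ⇒ CC·CC·D·CC·CC·CC·CC·CC·CB·CC·CC·CC·CC·D·CC·CC·AC·CC·CC·CC·CC
    A ↦ D
    B ↦ AC
    C ↦ CC
    D ↦ CB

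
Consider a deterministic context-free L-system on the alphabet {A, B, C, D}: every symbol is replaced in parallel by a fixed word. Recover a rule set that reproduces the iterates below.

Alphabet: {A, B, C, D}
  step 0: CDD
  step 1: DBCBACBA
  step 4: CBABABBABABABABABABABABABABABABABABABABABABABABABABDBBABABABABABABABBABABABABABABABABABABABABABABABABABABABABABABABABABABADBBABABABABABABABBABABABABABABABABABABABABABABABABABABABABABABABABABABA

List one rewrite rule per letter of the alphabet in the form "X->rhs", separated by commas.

A->ABA, B->BAB, C->DB, D->CBA

  step 0 ⇒ step 1: CDD ⇒ DB·CBA·CBA
    C ↦ DB
    D ↦ CBA
    A ↦ ABA  (constrained at step 1)
    B ↦ BAB  (constrained at step 1)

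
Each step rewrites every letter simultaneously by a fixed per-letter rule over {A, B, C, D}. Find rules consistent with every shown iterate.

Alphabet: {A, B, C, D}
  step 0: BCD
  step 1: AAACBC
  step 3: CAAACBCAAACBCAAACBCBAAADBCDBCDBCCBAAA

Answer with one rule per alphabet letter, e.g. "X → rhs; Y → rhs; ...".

A->DBC, B->AAA, C->CB, D->C

  step 0 ⇒ step 1: BCD ⇒ AAA·CB·C
    B ↦ AAA
    C ↦ CB
    D ↦ C
    A ↦ DBC  (constrained at step 1)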